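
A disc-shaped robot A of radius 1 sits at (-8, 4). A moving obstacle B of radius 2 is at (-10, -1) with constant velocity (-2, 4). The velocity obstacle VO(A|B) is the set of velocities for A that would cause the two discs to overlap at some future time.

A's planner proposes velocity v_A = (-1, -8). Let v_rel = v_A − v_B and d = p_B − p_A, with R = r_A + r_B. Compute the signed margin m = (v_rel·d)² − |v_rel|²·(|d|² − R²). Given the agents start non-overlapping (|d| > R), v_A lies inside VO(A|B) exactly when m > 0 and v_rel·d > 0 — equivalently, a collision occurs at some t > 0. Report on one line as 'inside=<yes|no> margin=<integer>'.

d = (-2, -5),  |d|² = 29;  R = 1+2 = 3,  c = 29−3² = 20
v_rel = (1, -12),  |v_rel|² = 145;  v_rel·d = (1)·(-2) + (-12)·(-5) = 58
145·t² − 116·t + 20 = 0  ⇒  m = 58² − 145·20 = 464
m = 464 > 0,  v_rel·d = 58 > 0  ⇒  inside

inside=yes margin=464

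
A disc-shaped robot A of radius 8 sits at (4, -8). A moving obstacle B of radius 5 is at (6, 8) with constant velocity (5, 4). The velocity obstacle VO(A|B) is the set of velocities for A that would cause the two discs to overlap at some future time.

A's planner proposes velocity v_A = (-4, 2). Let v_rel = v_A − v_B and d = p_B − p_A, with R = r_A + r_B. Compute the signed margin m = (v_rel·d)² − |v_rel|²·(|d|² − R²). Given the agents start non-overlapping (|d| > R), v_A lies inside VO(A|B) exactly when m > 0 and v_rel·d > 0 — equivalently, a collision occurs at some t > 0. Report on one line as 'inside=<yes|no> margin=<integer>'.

d = (2, 16),  |d|² = 260;  R = 8+5 = 13,  c = 260−13² = 91
v_rel = (-9, -2),  |v_rel|² = 85;  v_rel·d = (-9)·(2) + (-2)·(16) = -50
85·t² + 100·t + 91 = 0  ⇒  m = (-50)² − 85·91 = -5235
m = -5235 < 0,  v_rel·d = -50 < 0  ⇒  outside

inside=no margin=-5235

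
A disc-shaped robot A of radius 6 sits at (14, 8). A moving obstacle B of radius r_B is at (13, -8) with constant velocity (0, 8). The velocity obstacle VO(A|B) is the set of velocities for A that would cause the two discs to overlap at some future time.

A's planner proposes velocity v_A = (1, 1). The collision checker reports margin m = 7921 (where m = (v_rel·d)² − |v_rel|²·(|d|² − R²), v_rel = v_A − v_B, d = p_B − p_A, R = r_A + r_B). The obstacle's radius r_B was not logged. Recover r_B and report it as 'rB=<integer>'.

m = 7921
d = (-1, -16);  v_rel = (1, -7),  |v_rel|² = 50
v_rel×d = (1)·(-16) − (-7)·(-1) = -23
since m = R²·50 − (-23)²:  R² = (529 + 7921) / 50 = 169
R = √169 = 13  ⇒  r_B = 13 − 6 = 7

rB=7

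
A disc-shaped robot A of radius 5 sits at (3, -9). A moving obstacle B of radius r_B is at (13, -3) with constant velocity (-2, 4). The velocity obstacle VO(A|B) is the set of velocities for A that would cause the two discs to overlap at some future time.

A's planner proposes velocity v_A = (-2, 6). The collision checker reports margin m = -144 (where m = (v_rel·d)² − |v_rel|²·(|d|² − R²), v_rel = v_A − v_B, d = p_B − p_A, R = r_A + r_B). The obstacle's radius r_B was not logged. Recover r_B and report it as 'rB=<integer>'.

m = -144
d = (10, 6);  v_rel = (0, 2),  |v_rel|² = 4
v_rel×d = (0)·(6) − (2)·(10) = -20
since m = R²·4 − (-20)²:  R² = (400 + -144) / 4 = 64
R = √64 = 8  ⇒  r_B = 8 − 5 = 3

rB=3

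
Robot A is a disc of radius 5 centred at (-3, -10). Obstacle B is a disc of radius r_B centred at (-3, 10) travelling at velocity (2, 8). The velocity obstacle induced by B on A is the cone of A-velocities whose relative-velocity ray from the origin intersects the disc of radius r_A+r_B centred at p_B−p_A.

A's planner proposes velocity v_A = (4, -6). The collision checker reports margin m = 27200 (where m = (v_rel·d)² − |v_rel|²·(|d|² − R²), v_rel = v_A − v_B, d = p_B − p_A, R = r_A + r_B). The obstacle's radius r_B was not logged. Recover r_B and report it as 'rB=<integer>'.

m = 27200
d = (0, 20);  v_rel = (2, -14),  |v_rel|² = 200
v_rel×d = (2)·(20) − (-14)·(0) = 40
since m = R²·200 − 40²:  R² = (1600 + 27200) / 200 = 144
R = √144 = 12  ⇒  r_B = 12 − 5 = 7

rB=7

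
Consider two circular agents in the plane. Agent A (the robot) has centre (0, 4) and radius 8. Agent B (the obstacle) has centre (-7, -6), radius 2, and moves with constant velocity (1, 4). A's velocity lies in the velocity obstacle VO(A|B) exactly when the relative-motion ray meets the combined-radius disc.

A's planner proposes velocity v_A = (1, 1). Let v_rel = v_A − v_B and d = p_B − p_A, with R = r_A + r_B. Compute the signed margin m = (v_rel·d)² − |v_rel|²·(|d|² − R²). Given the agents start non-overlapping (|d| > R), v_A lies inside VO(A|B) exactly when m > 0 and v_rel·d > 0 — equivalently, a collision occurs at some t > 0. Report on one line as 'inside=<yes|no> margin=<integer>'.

d = (-7, -10),  |d|² = 149;  R = 8+2 = 10,  c = 149−10² = 49
v_rel = (0, -3),  |v_rel|² = 9;  v_rel·d = (0)·(-7) + (-3)·(-10) = 30
9·t² − 60·t + 49 = 0  ⇒  m = 30² − 9·49 = 459
m = 459 > 0,  v_rel·d = 30 > 0  ⇒  inside

inside=yes margin=459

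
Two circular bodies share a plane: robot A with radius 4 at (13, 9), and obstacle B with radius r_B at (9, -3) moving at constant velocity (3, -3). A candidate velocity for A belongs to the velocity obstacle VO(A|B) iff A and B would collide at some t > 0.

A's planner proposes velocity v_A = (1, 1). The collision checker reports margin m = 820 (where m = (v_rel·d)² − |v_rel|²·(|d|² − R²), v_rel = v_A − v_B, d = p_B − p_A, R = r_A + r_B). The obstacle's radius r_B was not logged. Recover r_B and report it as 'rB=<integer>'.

m = 820
d = (-4, -12);  v_rel = (-2, 4),  |v_rel|² = 20
v_rel×d = (-2)·(-12) − (4)·(-4) = 40
since m = R²·20 − 40²:  R² = (1600 + 820) / 20 = 121
R = √121 = 11  ⇒  r_B = 11 − 4 = 7

rB=7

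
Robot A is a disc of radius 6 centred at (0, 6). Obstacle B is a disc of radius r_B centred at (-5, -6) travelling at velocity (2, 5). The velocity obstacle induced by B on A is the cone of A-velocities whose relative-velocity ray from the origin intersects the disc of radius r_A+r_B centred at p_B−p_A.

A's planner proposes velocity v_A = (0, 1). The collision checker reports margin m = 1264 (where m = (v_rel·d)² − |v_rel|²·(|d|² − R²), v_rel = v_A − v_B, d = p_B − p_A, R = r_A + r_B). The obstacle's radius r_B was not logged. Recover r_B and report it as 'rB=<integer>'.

m = 1264
d = (-5, -12);  v_rel = (-2, -4),  |v_rel|² = 20
v_rel×d = (-2)·(-12) − (-4)·(-5) = 4
since m = R²·20 − 4²:  R² = (16 + 1264) / 20 = 64
R = √64 = 8  ⇒  r_B = 8 − 6 = 2

rB=2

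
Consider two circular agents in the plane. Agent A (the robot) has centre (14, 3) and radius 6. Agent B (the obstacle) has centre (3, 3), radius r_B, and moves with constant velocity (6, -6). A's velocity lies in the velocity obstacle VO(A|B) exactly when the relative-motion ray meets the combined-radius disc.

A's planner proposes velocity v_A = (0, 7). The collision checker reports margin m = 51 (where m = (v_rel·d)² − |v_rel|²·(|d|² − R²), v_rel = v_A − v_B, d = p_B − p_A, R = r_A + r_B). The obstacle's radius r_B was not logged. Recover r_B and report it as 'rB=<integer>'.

m = 51
d = (-11, 0);  v_rel = (-6, 13),  |v_rel|² = 205
v_rel×d = (-6)·(0) − (13)·(-11) = 143
since m = R²·205 − 143²:  R² = (20449 + 51) / 205 = 100
R = √100 = 10  ⇒  r_B = 10 − 6 = 4

rB=4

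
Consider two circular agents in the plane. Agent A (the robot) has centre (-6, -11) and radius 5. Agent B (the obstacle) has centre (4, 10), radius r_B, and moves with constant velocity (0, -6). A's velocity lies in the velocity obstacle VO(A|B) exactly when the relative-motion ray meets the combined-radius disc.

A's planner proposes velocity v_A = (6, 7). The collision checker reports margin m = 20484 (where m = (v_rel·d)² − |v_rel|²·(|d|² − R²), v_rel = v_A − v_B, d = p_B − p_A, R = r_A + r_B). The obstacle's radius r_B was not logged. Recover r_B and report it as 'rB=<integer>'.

m = 20484
d = (10, 21);  v_rel = (6, 13),  |v_rel|² = 205
v_rel×d = (6)·(21) − (13)·(10) = -4
since m = R²·205 − (-4)²:  R² = (16 + 20484) / 205 = 100
R = √100 = 10  ⇒  r_B = 10 − 5 = 5

rB=5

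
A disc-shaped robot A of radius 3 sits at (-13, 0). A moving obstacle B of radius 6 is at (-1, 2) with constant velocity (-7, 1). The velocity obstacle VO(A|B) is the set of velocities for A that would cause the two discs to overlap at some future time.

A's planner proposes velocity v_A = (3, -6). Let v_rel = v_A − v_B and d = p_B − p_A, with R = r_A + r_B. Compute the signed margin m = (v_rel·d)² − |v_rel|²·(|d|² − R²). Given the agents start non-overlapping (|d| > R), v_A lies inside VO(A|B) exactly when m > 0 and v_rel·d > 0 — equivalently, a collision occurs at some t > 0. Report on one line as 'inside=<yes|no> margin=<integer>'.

d = (12, 2),  |d|² = 148;  R = 3+6 = 9,  c = 148−9² = 67
v_rel = (10, -7),  |v_rel|² = 149;  v_rel·d = (10)·(12) + (-7)·(2) = 106
149·t² − 212·t + 67 = 0  ⇒  m = 106² − 149·67 = 1253
m = 1253 > 0,  v_rel·d = 106 > 0  ⇒  inside

inside=yes margin=1253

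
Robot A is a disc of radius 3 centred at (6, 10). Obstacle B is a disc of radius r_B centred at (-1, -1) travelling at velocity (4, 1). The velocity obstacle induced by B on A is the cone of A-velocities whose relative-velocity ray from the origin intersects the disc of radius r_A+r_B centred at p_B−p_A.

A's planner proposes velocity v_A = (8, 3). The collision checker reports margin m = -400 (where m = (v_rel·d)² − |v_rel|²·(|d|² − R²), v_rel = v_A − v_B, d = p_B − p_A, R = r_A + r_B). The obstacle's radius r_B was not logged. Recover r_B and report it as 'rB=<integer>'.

m = -400
d = (-7, -11);  v_rel = (4, 2),  |v_rel|² = 20
v_rel×d = (4)·(-11) − (2)·(-7) = -30
since m = R²·20 − (-30)²:  R² = (900 + -400) / 20 = 25
R = √25 = 5  ⇒  r_B = 5 − 3 = 2

rB=2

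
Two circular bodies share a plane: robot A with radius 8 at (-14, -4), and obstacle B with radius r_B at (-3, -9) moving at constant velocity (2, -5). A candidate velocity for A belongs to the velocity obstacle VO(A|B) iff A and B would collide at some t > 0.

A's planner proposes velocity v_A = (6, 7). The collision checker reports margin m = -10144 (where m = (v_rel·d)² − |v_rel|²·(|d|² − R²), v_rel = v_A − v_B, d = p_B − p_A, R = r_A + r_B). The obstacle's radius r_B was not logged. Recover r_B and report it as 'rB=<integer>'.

m = -10144
d = (11, -5);  v_rel = (4, 12),  |v_rel|² = 160
v_rel×d = (4)·(-5) − (12)·(11) = -152
since m = R²·160 − (-152)²:  R² = (23104 + -10144) / 160 = 81
R = √81 = 9  ⇒  r_B = 9 − 8 = 1

rB=1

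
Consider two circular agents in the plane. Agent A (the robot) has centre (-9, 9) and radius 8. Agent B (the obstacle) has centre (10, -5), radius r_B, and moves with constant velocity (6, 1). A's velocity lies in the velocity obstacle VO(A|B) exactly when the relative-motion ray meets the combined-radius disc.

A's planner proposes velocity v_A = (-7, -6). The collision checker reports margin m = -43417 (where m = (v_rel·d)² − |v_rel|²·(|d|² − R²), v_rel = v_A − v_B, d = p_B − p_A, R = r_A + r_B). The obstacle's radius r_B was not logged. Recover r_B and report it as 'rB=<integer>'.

m = -43417
d = (19, -14);  v_rel = (-13, -7),  |v_rel|² = 218
v_rel×d = (-13)·(-14) − (-7)·(19) = 315
since m = R²·218 − 315²:  R² = (99225 + -43417) / 218 = 256
R = √256 = 16  ⇒  r_B = 16 − 8 = 8

rB=8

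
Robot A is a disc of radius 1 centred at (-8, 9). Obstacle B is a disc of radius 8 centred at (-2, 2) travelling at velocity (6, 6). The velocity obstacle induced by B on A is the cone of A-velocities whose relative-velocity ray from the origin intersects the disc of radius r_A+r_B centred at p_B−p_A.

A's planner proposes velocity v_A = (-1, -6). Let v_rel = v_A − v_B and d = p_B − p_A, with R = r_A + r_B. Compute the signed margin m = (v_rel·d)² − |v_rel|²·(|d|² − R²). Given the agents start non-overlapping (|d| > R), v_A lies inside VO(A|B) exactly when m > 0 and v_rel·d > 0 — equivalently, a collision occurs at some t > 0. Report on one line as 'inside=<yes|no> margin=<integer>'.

d = (6, -7),  |d|² = 85;  R = 1+8 = 9,  c = 85−9² = 4
v_rel = (-7, -12),  |v_rel|² = 193;  v_rel·d = (-7)·(6) + (-12)·(-7) = 42
193·t² − 84·t + 4 = 0  ⇒  m = 42² − 193·4 = 992
m = 992 > 0,  v_rel·d = 42 > 0  ⇒  inside

inside=yes margin=992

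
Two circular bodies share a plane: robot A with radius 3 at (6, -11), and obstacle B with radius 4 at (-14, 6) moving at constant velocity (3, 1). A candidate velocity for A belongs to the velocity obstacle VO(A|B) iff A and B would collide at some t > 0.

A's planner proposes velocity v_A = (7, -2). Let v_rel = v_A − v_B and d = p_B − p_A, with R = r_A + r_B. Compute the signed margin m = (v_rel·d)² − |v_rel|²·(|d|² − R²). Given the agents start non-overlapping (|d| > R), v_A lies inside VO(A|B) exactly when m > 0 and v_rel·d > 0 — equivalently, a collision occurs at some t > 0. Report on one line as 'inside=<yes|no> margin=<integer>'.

d = (-20, 17),  |d|² = 689;  R = 3+4 = 7,  c = 689−7² = 640
v_rel = (4, -3),  |v_rel|² = 25;  v_rel·d = (4)·(-20) + (-3)·(17) = -131
25·t² + 262·t + 640 = 0  ⇒  m = (-131)² − 25·640 = 1161
m = 1161 > 0,  v_rel·d = -131 < 0  ⇒  outside

inside=no margin=1161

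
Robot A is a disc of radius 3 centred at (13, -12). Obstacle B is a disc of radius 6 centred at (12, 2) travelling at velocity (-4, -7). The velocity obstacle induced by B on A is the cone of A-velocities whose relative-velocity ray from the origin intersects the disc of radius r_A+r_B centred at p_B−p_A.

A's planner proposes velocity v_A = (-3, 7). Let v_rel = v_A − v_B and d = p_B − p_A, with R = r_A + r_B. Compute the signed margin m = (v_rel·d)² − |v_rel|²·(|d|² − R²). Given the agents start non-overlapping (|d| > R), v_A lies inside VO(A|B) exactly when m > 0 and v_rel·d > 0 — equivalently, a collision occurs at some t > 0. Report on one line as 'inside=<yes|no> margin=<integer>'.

d = (-1, 14),  |d|² = 197;  R = 3+6 = 9,  c = 197−9² = 116
v_rel = (1, 14),  |v_rel|² = 197;  v_rel·d = (1)·(-1) + (14)·(14) = 195
197·t² − 390·t + 116 = 0  ⇒  m = 195² − 197·116 = 15173
m = 15173 > 0,  v_rel·d = 195 > 0  ⇒  inside

inside=yes margin=15173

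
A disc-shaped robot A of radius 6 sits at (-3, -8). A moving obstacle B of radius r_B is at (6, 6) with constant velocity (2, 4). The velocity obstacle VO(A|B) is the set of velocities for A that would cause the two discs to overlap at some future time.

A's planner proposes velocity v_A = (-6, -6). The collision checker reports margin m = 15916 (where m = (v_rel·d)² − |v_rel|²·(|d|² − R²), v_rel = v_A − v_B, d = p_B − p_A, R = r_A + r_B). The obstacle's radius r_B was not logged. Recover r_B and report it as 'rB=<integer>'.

m = 15916
d = (9, 14);  v_rel = (-8, -10),  |v_rel|² = 164
v_rel×d = (-8)·(14) − (-10)·(9) = -22
since m = R²·164 − (-22)²:  R² = (484 + 15916) / 164 = 100
R = √100 = 10  ⇒  r_B = 10 − 6 = 4

rB=4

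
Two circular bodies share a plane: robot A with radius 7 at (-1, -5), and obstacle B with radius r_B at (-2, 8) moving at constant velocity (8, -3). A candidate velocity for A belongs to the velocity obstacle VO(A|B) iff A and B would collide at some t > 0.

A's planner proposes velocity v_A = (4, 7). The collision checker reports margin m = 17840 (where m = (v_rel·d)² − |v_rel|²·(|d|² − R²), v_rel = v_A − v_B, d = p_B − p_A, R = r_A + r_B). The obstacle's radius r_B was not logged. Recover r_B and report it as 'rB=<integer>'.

m = 17840
d = (-1, 13);  v_rel = (-4, 10),  |v_rel|² = 116
v_rel×d = (-4)·(13) − (10)·(-1) = -42
since m = R²·116 − (-42)²:  R² = (1764 + 17840) / 116 = 169
R = √169 = 13  ⇒  r_B = 13 − 7 = 6

rB=6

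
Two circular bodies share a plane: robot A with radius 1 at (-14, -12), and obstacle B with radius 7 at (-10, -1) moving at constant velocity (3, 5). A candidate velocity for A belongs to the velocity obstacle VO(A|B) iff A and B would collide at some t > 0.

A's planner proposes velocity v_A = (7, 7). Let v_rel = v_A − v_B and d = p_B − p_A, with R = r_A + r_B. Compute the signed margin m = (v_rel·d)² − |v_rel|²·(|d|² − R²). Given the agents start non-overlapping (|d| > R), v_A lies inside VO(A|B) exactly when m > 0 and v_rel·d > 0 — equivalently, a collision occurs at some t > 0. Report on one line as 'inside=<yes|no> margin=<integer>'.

d = (4, 11),  |d|² = 137;  R = 1+7 = 8,  c = 137−8² = 73
v_rel = (4, 2),  |v_rel|² = 20;  v_rel·d = (4)·(4) + (2)·(11) = 38
20·t² − 76·t + 73 = 0  ⇒  m = 38² − 20·73 = -16
m = -16 < 0,  v_rel·d = 38 > 0  ⇒  outside

inside=no margin=-16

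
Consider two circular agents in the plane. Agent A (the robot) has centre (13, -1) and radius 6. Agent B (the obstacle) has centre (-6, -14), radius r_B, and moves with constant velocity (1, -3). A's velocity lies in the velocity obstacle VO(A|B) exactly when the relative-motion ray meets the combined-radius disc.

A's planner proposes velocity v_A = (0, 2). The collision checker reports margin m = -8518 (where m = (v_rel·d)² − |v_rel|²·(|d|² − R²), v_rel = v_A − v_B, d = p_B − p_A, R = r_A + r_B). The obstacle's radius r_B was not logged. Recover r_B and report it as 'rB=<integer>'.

m = -8518
d = (-19, -13);  v_rel = (-1, 5),  |v_rel|² = 26
v_rel×d = (-1)·(-13) − (5)·(-19) = 108
since m = R²·26 − 108²:  R² = (11664 + -8518) / 26 = 121
R = √121 = 11  ⇒  r_B = 11 − 6 = 5

rB=5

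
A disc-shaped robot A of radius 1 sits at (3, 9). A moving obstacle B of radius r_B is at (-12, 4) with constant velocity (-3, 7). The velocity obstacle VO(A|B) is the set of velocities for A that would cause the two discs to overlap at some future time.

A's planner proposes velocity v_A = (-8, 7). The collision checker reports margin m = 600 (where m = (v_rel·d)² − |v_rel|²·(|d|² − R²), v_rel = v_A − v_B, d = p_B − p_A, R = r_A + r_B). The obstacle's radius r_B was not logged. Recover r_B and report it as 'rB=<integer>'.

m = 600
d = (-15, -5);  v_rel = (-5, 0),  |v_rel|² = 25
v_rel×d = (-5)·(-5) − (0)·(-15) = 25
since m = R²·25 − 25²:  R² = (625 + 600) / 25 = 49
R = √49 = 7  ⇒  r_B = 7 − 1 = 6

rB=6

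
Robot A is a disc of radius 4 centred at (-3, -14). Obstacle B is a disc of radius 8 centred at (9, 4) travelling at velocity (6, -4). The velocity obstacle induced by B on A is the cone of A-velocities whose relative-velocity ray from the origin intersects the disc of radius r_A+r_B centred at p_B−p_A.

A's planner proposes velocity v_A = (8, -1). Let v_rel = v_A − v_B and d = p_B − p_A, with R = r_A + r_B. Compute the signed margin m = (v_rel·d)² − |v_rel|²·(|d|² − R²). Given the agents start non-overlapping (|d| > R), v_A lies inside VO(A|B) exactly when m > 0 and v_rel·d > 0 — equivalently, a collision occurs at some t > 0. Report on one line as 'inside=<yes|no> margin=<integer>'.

d = (12, 18),  |d|² = 468;  R = 4+8 = 12,  c = 468−12² = 324
v_rel = (2, 3),  |v_rel|² = 13;  v_rel·d = (2)·(12) + (3)·(18) = 78
13·t² − 156·t + 324 = 0  ⇒  m = 78² − 13·324 = 1872
m = 1872 > 0,  v_rel·d = 78 > 0  ⇒  inside

inside=yes margin=1872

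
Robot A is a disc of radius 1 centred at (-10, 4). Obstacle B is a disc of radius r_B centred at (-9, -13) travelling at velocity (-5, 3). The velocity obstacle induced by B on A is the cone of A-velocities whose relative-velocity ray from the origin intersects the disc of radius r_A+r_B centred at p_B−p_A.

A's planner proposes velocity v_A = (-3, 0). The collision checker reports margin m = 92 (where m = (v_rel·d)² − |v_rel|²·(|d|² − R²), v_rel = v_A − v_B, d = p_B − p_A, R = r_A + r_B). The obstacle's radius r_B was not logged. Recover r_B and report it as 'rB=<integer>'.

m = 92
d = (1, -17);  v_rel = (2, -3),  |v_rel|² = 13
v_rel×d = (2)·(-17) − (-3)·(1) = -31
since m = R²·13 − (-31)²:  R² = (961 + 92) / 13 = 81
R = √81 = 9  ⇒  r_B = 9 − 1 = 8

rB=8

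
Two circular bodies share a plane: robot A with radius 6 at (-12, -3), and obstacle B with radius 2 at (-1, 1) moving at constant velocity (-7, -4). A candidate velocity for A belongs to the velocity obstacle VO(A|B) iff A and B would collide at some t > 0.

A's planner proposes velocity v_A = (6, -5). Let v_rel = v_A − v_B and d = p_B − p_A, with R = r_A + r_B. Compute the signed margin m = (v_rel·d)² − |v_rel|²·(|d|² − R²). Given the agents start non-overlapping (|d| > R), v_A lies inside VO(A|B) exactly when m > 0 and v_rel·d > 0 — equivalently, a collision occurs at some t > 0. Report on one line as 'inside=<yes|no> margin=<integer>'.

d = (11, 4),  |d|² = 137;  R = 6+2 = 8,  c = 137−8² = 73
v_rel = (13, -1),  |v_rel|² = 170;  v_rel·d = (13)·(11) + (-1)·(4) = 139
170·t² − 278·t + 73 = 0  ⇒  m = 139² − 170·73 = 6911
m = 6911 > 0,  v_rel·d = 139 > 0  ⇒  inside

inside=yes margin=6911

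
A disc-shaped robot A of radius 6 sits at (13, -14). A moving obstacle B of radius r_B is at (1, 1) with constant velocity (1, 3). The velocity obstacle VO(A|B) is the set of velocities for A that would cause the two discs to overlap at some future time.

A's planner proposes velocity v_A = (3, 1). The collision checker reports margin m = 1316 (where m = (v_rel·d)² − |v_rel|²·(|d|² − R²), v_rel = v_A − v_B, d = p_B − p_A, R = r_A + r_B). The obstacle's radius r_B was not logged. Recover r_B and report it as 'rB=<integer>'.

m = 1316
d = (-12, 15);  v_rel = (2, -2),  |v_rel|² = 8
v_rel×d = (2)·(15) − (-2)·(-12) = 6
since m = R²·8 − 6²:  R² = (36 + 1316) / 8 = 169
R = √169 = 13  ⇒  r_B = 13 − 6 = 7

rB=7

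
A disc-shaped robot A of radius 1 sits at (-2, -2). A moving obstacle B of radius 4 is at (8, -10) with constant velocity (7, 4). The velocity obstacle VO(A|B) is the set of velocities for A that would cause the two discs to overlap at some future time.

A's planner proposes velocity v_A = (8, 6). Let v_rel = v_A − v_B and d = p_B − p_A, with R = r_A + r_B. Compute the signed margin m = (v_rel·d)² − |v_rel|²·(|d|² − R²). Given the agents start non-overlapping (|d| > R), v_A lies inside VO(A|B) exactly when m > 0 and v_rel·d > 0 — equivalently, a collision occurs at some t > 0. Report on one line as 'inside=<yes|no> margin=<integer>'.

d = (10, -8),  |d|² = 164;  R = 1+4 = 5,  c = 164−5² = 139
v_rel = (1, 2),  |v_rel|² = 5;  v_rel·d = (1)·(10) + (2)·(-8) = -6
5·t² + 12·t + 139 = 0  ⇒  m = (-6)² − 5·139 = -659
m = -659 < 0,  v_rel·d = -6 < 0  ⇒  outside

inside=no margin=-659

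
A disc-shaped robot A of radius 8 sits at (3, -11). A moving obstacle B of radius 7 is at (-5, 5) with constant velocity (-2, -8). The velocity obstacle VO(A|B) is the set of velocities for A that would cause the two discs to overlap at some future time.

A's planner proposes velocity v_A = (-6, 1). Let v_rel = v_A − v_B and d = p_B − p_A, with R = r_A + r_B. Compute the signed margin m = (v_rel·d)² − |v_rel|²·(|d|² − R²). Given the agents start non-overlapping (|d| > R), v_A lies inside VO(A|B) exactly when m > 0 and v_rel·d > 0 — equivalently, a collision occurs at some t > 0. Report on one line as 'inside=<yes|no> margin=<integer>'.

d = (-8, 16),  |d|² = 320;  R = 8+7 = 15,  c = 320−15² = 95
v_rel = (-4, 9),  |v_rel|² = 97;  v_rel·d = (-4)·(-8) + (9)·(16) = 176
97·t² − 352·t + 95 = 0  ⇒  m = 176² − 97·95 = 21761
m = 21761 > 0,  v_rel·d = 176 > 0  ⇒  inside

inside=yes margin=21761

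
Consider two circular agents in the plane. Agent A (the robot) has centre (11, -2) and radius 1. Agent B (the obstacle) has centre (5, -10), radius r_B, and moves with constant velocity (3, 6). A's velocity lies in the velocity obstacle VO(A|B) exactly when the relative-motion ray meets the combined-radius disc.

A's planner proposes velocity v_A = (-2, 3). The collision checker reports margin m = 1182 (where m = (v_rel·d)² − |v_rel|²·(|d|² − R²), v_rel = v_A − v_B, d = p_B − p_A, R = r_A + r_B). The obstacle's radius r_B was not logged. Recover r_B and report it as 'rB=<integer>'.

m = 1182
d = (-6, -8);  v_rel = (-5, -3),  |v_rel|² = 34
v_rel×d = (-5)·(-8) − (-3)·(-6) = 22
since m = R²·34 − 22²:  R² = (484 + 1182) / 34 = 49
R = √49 = 7  ⇒  r_B = 7 − 1 = 6

rB=6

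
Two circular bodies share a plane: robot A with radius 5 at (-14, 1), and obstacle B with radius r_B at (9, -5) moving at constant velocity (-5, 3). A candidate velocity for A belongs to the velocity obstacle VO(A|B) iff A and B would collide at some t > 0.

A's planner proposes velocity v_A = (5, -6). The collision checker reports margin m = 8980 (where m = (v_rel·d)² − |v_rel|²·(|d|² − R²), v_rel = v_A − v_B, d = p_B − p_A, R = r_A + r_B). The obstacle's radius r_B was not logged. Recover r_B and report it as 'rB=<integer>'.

m = 8980
d = (23, -6);  v_rel = (10, -9),  |v_rel|² = 181
v_rel×d = (10)·(-6) − (-9)·(23) = 147
since m = R²·181 − 147²:  R² = (21609 + 8980) / 181 = 169
R = √169 = 13  ⇒  r_B = 13 − 5 = 8

rB=8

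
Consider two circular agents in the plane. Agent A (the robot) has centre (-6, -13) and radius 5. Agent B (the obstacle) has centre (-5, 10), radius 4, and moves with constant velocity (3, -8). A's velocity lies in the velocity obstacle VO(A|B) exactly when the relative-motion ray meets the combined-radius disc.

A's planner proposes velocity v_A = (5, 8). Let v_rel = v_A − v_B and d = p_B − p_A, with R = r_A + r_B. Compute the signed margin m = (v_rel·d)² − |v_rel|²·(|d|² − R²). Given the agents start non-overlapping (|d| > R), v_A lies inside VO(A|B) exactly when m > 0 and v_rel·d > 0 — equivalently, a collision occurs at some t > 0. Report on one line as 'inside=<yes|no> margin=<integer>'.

d = (1, 23),  |d|² = 530;  R = 5+4 = 9,  c = 530−9² = 449
v_rel = (2, 16),  |v_rel|² = 260;  v_rel·d = (2)·(1) + (16)·(23) = 370
260·t² − 740·t + 449 = 0  ⇒  m = 370² − 260·449 = 20160
m = 20160 > 0,  v_rel·d = 370 > 0  ⇒  inside

inside=yes margin=20160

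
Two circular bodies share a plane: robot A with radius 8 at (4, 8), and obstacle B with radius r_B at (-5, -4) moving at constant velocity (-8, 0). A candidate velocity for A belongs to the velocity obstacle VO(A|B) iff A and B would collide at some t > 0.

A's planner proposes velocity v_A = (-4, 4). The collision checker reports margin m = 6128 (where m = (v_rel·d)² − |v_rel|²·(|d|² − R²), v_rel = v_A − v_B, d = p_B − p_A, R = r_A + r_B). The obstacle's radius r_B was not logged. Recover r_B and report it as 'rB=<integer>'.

m = 6128
d = (-9, -12);  v_rel = (4, 4),  |v_rel|² = 32
v_rel×d = (4)·(-12) − (4)·(-9) = -12
since m = R²·32 − (-12)²:  R² = (144 + 6128) / 32 = 196
R = √196 = 14  ⇒  r_B = 14 − 8 = 6

rB=6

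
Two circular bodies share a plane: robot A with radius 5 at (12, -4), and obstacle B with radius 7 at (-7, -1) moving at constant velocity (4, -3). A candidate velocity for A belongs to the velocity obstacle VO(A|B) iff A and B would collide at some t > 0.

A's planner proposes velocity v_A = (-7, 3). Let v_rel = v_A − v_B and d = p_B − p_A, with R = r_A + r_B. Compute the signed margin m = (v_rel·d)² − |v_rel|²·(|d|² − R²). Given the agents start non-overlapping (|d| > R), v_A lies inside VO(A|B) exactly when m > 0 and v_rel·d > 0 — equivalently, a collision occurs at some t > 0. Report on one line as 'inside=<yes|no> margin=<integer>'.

d = (-19, 3),  |d|² = 370;  R = 5+7 = 12,  c = 370−12² = 226
v_rel = (-11, 6),  |v_rel|² = 157;  v_rel·d = (-11)·(-19) + (6)·(3) = 227
157·t² − 454·t + 226 = 0  ⇒  m = 227² − 157·226 = 16047
m = 16047 > 0,  v_rel·d = 227 > 0  ⇒  inside

inside=yes margin=16047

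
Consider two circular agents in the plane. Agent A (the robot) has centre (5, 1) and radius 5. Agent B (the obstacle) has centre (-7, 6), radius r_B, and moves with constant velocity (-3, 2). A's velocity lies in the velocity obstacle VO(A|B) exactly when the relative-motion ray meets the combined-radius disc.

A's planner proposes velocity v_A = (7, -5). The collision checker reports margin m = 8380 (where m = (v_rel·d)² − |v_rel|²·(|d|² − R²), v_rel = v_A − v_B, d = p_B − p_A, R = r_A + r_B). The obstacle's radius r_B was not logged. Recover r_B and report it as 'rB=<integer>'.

m = 8380
d = (-12, 5);  v_rel = (10, -7),  |v_rel|² = 149
v_rel×d = (10)·(5) − (-7)·(-12) = -34
since m = R²·149 − (-34)²:  R² = (1156 + 8380) / 149 = 64
R = √64 = 8  ⇒  r_B = 8 − 5 = 3

rB=3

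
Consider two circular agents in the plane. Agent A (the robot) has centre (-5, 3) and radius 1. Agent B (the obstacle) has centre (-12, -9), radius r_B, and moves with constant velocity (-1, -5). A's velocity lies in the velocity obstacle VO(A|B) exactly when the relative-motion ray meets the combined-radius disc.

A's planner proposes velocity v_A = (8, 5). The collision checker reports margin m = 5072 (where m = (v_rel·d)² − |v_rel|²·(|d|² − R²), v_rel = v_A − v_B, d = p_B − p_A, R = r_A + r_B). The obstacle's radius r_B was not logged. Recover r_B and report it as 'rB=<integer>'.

m = 5072
d = (-7, -12);  v_rel = (9, 10),  |v_rel|² = 181
v_rel×d = (9)·(-12) − (10)·(-7) = -38
since m = R²·181 − (-38)²:  R² = (1444 + 5072) / 181 = 36
R = √36 = 6  ⇒  r_B = 6 − 1 = 5

rB=5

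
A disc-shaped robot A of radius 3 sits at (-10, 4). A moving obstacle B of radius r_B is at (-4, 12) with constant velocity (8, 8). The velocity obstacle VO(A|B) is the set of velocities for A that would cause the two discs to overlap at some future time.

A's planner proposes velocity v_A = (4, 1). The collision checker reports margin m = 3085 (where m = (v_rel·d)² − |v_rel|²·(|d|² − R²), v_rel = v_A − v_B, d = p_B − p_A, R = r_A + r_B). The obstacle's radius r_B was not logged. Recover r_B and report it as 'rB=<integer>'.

m = 3085
d = (6, 8);  v_rel = (-4, -7),  |v_rel|² = 65
v_rel×d = (-4)·(8) − (-7)·(6) = 10
since m = R²·65 − 10²:  R² = (100 + 3085) / 65 = 49
R = √49 = 7  ⇒  r_B = 7 − 3 = 4

rB=4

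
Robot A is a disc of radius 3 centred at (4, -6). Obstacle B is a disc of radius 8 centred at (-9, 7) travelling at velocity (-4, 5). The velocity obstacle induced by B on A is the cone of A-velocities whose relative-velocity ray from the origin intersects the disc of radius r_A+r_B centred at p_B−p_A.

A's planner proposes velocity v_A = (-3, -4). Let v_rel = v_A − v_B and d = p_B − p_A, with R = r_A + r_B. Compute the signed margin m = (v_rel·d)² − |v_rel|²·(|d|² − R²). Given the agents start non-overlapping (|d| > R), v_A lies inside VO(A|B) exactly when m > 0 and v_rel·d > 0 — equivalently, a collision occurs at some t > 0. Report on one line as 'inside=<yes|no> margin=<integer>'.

d = (-13, 13),  |d|² = 338;  R = 3+8 = 11,  c = 338−11² = 217
v_rel = (1, -9),  |v_rel|² = 82;  v_rel·d = (1)·(-13) + (-9)·(13) = -130
82·t² + 260·t + 217 = 0  ⇒  m = (-130)² − 82·217 = -894
m = -894 < 0,  v_rel·d = -130 < 0  ⇒  outside

inside=no margin=-894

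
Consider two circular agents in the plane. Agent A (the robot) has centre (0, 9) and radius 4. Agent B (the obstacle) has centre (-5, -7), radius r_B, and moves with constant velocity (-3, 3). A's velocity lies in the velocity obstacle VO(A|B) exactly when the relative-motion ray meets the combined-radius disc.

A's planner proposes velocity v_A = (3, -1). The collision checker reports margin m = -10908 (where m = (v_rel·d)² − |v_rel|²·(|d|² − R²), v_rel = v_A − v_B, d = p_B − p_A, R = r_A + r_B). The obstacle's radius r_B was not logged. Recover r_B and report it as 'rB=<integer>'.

m = -10908
d = (-5, -16);  v_rel = (6, -4),  |v_rel|² = 52
v_rel×d = (6)·(-16) − (-4)·(-5) = -116
since m = R²·52 − (-116)²:  R² = (13456 + -10908) / 52 = 49
R = √49 = 7  ⇒  r_B = 7 − 4 = 3

rB=3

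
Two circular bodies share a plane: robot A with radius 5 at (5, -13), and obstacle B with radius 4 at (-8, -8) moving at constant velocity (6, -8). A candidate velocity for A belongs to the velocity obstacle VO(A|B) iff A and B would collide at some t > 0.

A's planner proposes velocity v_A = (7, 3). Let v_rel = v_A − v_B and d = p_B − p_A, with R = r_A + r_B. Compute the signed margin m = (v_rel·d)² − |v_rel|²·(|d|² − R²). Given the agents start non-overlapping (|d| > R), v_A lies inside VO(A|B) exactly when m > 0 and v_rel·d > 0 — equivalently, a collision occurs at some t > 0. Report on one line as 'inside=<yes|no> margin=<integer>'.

d = (-13, 5),  |d|² = 194;  R = 5+4 = 9,  c = 194−9² = 113
v_rel = (1, 11),  |v_rel|² = 122;  v_rel·d = (1)·(-13) + (11)·(5) = 42
122·t² − 84·t + 113 = 0  ⇒  m = 42² − 122·113 = -12022
m = -12022 < 0,  v_rel·d = 42 > 0  ⇒  outside

inside=no margin=-12022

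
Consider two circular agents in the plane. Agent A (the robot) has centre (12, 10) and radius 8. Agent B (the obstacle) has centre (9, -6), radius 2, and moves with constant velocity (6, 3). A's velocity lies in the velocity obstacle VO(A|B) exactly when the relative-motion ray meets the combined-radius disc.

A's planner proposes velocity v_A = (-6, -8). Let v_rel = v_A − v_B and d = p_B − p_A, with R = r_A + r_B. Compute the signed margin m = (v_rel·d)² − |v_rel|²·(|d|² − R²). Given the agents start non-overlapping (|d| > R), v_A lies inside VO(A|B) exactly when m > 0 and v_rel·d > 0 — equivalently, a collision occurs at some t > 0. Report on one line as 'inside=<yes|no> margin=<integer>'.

d = (-3, -16),  |d|² = 265;  R = 8+2 = 10,  c = 265−10² = 165
v_rel = (-12, -11),  |v_rel|² = 265;  v_rel·d = (-12)·(-3) + (-11)·(-16) = 212
265·t² − 424·t + 165 = 0  ⇒  m = 212² − 265·165 = 1219
m = 1219 > 0,  v_rel·d = 212 > 0  ⇒  inside

inside=yes margin=1219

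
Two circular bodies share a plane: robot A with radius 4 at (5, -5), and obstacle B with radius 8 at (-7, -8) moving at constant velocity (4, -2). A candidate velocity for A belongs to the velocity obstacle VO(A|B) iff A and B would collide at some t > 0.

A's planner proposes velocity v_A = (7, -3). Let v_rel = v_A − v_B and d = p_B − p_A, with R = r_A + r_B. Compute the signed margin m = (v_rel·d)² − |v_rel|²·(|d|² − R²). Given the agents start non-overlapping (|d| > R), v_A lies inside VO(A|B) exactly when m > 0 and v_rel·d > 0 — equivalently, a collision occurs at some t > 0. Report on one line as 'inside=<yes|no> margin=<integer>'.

d = (-12, -3),  |d|² = 153;  R = 4+8 = 12,  c = 153−12² = 9
v_rel = (3, -1),  |v_rel|² = 10;  v_rel·d = (3)·(-12) + (-1)·(-3) = -33
10·t² + 66·t + 9 = 0  ⇒  m = (-33)² − 10·9 = 999
m = 999 > 0,  v_rel·d = -33 < 0  ⇒  outside

inside=no margin=999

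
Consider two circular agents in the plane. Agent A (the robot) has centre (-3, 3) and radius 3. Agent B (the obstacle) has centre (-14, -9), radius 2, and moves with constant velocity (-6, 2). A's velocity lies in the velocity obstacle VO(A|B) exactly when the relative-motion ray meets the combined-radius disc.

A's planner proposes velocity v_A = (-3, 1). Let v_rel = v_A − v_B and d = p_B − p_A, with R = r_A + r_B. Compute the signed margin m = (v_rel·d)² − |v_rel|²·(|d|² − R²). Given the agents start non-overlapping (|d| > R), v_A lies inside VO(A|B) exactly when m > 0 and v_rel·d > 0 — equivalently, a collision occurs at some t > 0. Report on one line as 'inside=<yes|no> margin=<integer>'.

d = (-11, -12),  |d|² = 265;  R = 3+2 = 5,  c = 265−5² = 240
v_rel = (3, -1),  |v_rel|² = 10;  v_rel·d = (3)·(-11) + (-1)·(-12) = -21
10·t² + 42·t + 240 = 0  ⇒  m = (-21)² − 10·240 = -1959
m = -1959 < 0,  v_rel·d = -21 < 0  ⇒  outside

inside=no margin=-1959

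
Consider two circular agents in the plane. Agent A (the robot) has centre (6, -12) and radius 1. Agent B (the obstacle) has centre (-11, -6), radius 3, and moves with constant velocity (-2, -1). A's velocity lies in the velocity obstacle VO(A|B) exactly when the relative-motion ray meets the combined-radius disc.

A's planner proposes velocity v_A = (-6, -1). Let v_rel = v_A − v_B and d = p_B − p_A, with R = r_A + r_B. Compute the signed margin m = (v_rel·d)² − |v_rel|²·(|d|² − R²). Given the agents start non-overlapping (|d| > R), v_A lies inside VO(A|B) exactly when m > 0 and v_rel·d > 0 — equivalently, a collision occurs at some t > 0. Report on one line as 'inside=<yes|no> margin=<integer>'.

d = (-17, 6),  |d|² = 325;  R = 1+3 = 4,  c = 325−4² = 309
v_rel = (-4, 0),  |v_rel|² = 16;  v_rel·d = (-4)·(-17) + (0)·(6) = 68
16·t² − 136·t + 309 = 0  ⇒  m = 68² − 16·309 = -320
m = -320 < 0,  v_rel·d = 68 > 0  ⇒  outside

inside=no margin=-320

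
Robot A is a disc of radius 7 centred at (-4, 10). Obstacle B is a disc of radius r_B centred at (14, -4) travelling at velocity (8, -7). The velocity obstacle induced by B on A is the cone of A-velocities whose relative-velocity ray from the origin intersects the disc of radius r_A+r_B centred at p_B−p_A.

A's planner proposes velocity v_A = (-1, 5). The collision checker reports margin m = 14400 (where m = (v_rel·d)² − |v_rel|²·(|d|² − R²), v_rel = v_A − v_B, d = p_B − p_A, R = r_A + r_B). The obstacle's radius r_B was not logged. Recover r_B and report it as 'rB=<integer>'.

m = 14400
d = (18, -14);  v_rel = (-9, 12),  |v_rel|² = 225
v_rel×d = (-9)·(-14) − (12)·(18) = -90
since m = R²·225 − (-90)²:  R² = (8100 + 14400) / 225 = 100
R = √100 = 10  ⇒  r_B = 10 − 7 = 3

rB=3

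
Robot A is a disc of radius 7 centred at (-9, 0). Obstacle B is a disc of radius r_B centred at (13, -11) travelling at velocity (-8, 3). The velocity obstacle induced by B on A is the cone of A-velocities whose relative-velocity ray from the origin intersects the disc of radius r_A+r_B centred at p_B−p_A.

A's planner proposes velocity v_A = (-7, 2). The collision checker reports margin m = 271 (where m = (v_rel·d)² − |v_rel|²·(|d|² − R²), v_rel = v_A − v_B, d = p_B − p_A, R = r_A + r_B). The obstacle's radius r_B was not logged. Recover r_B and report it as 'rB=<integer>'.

m = 271
d = (22, -11);  v_rel = (1, -1),  |v_rel|² = 2
v_rel×d = (1)·(-11) − (-1)·(22) = 11
since m = R²·2 − 11²:  R² = (121 + 271) / 2 = 196
R = √196 = 14  ⇒  r_B = 14 − 7 = 7

rB=7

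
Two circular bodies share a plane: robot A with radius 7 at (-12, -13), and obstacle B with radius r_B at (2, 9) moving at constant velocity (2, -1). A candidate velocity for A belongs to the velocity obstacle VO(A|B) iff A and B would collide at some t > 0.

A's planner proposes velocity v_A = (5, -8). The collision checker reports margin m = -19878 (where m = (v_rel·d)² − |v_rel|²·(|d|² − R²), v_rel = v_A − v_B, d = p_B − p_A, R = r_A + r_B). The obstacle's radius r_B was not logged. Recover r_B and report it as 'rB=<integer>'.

m = -19878
d = (14, 22);  v_rel = (3, -7),  |v_rel|² = 58
v_rel×d = (3)·(22) − (-7)·(14) = 164
since m = R²·58 − 164²:  R² = (26896 + -19878) / 58 = 121
R = √121 = 11  ⇒  r_B = 11 − 7 = 4

rB=4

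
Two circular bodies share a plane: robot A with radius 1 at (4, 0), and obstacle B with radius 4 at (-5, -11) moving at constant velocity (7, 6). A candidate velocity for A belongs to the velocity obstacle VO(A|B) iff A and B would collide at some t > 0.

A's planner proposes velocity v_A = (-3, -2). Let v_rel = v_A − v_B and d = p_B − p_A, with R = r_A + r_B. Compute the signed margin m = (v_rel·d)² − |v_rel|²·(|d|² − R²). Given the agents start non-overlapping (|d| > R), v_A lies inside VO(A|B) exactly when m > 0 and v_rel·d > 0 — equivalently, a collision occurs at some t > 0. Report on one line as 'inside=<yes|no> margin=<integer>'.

d = (-9, -11),  |d|² = 202;  R = 1+4 = 5,  c = 202−5² = 177
v_rel = (-10, -8),  |v_rel|² = 164;  v_rel·d = (-10)·(-9) + (-8)·(-11) = 178
164·t² − 356·t + 177 = 0  ⇒  m = 178² − 164·177 = 2656
m = 2656 > 0,  v_rel·d = 178 > 0  ⇒  inside

inside=yes margin=2656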